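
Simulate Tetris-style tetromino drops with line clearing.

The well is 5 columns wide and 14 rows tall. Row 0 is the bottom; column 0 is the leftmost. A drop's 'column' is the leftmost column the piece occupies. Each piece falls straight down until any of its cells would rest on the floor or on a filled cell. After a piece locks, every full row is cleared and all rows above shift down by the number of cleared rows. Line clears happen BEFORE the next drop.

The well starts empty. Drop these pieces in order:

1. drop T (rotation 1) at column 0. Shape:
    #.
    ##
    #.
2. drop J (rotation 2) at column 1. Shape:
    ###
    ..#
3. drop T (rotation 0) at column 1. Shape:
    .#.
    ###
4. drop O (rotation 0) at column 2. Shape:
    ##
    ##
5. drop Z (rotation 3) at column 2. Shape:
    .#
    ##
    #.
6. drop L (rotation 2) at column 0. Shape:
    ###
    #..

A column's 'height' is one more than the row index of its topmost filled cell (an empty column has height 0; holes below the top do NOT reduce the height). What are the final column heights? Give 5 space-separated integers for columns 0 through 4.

Answer: 10 10 10 10 0

Derivation:
Drop 1: T rot1 at col 0 lands with bottom-row=0; cleared 0 line(s) (total 0); column heights now [3 2 0 0 0], max=3
Drop 2: J rot2 at col 1 lands with bottom-row=1; cleared 0 line(s) (total 0); column heights now [3 3 3 3 0], max=3
Drop 3: T rot0 at col 1 lands with bottom-row=3; cleared 0 line(s) (total 0); column heights now [3 4 5 4 0], max=5
Drop 4: O rot0 at col 2 lands with bottom-row=5; cleared 0 line(s) (total 0); column heights now [3 4 7 7 0], max=7
Drop 5: Z rot3 at col 2 lands with bottom-row=7; cleared 0 line(s) (total 0); column heights now [3 4 9 10 0], max=10
Drop 6: L rot2 at col 0 lands with bottom-row=8; cleared 0 line(s) (total 0); column heights now [10 10 10 10 0], max=10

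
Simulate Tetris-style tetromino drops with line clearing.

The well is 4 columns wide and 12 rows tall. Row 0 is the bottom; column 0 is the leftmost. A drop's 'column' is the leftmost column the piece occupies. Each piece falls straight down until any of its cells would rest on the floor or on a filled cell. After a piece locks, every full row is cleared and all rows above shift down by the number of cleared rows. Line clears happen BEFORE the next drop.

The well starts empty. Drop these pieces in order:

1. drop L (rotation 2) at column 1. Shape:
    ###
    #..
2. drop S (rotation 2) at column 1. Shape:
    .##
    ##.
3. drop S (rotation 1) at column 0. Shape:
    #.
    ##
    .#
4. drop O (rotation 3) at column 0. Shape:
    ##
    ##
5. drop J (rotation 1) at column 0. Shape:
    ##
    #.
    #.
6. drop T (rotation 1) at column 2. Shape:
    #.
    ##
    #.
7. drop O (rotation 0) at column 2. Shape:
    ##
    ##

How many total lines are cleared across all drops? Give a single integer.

Answer: 1

Derivation:
Drop 1: L rot2 at col 1 lands with bottom-row=0; cleared 0 line(s) (total 0); column heights now [0 2 2 2], max=2
Drop 2: S rot2 at col 1 lands with bottom-row=2; cleared 0 line(s) (total 0); column heights now [0 3 4 4], max=4
Drop 3: S rot1 at col 0 lands with bottom-row=3; cleared 0 line(s) (total 0); column heights now [6 5 4 4], max=6
Drop 4: O rot3 at col 0 lands with bottom-row=6; cleared 0 line(s) (total 0); column heights now [8 8 4 4], max=8
Drop 5: J rot1 at col 0 lands with bottom-row=8; cleared 0 line(s) (total 0); column heights now [11 11 4 4], max=11
Drop 6: T rot1 at col 2 lands with bottom-row=4; cleared 0 line(s) (total 0); column heights now [11 11 7 6], max=11
Drop 7: O rot0 at col 2 lands with bottom-row=7; cleared 1 line(s) (total 1); column heights now [10 10 8 8], max=10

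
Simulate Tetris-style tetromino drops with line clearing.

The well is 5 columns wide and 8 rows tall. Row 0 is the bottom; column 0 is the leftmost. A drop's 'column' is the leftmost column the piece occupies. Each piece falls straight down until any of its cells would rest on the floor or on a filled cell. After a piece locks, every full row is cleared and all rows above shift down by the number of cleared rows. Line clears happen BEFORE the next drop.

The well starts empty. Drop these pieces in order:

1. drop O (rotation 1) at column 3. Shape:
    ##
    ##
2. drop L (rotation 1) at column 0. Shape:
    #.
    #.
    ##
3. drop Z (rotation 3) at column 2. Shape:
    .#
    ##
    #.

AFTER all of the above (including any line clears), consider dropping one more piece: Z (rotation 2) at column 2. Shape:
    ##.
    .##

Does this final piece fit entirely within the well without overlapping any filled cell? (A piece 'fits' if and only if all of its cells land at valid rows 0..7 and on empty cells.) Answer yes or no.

Answer: yes

Derivation:
Drop 1: O rot1 at col 3 lands with bottom-row=0; cleared 0 line(s) (total 0); column heights now [0 0 0 2 2], max=2
Drop 2: L rot1 at col 0 lands with bottom-row=0; cleared 0 line(s) (total 0); column heights now [3 1 0 2 2], max=3
Drop 3: Z rot3 at col 2 lands with bottom-row=1; cleared 0 line(s) (total 0); column heights now [3 1 3 4 2], max=4
Test piece Z rot2 at col 2 (width 3): heights before test = [3 1 3 4 2]; fits = True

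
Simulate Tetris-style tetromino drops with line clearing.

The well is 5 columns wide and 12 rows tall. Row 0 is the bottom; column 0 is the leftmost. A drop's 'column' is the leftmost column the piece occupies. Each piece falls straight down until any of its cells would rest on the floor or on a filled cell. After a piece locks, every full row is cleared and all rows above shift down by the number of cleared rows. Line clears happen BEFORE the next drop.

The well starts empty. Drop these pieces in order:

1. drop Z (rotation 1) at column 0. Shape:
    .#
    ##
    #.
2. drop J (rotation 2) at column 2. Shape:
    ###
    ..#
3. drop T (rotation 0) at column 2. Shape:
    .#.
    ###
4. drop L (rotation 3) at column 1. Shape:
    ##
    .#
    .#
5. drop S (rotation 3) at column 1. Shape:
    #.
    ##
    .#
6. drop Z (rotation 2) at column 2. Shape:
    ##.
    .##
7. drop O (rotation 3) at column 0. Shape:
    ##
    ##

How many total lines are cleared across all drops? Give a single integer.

Drop 1: Z rot1 at col 0 lands with bottom-row=0; cleared 0 line(s) (total 0); column heights now [2 3 0 0 0], max=3
Drop 2: J rot2 at col 2 lands with bottom-row=0; cleared 1 line(s) (total 1); column heights now [1 2 0 0 1], max=2
Drop 3: T rot0 at col 2 lands with bottom-row=1; cleared 0 line(s) (total 1); column heights now [1 2 2 3 2], max=3
Drop 4: L rot3 at col 1 lands with bottom-row=2; cleared 0 line(s) (total 1); column heights now [1 5 5 3 2], max=5
Drop 5: S rot3 at col 1 lands with bottom-row=5; cleared 0 line(s) (total 1); column heights now [1 8 7 3 2], max=8
Drop 6: Z rot2 at col 2 lands with bottom-row=6; cleared 0 line(s) (total 1); column heights now [1 8 8 8 7], max=8
Drop 7: O rot3 at col 0 lands with bottom-row=8; cleared 0 line(s) (total 1); column heights now [10 10 8 8 7], max=10

Answer: 1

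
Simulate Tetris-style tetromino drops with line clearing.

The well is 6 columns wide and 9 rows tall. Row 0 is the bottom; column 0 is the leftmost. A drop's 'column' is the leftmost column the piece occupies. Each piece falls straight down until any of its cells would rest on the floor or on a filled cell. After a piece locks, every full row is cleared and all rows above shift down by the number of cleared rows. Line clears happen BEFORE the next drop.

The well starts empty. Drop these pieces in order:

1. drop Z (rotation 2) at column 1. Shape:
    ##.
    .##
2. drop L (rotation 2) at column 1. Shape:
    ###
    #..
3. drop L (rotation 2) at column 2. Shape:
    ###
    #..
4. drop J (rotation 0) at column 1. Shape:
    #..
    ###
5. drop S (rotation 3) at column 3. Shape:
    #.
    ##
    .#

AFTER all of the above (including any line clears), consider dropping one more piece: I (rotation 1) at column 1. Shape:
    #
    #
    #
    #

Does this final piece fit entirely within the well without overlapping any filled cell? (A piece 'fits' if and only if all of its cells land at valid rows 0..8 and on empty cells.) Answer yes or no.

Answer: no

Derivation:
Drop 1: Z rot2 at col 1 lands with bottom-row=0; cleared 0 line(s) (total 0); column heights now [0 2 2 1 0 0], max=2
Drop 2: L rot2 at col 1 lands with bottom-row=2; cleared 0 line(s) (total 0); column heights now [0 4 4 4 0 0], max=4
Drop 3: L rot2 at col 2 lands with bottom-row=4; cleared 0 line(s) (total 0); column heights now [0 4 6 6 6 0], max=6
Drop 4: J rot0 at col 1 lands with bottom-row=6; cleared 0 line(s) (total 0); column heights now [0 8 7 7 6 0], max=8
Drop 5: S rot3 at col 3 lands with bottom-row=6; cleared 0 line(s) (total 0); column heights now [0 8 7 9 8 0], max=9
Test piece I rot1 at col 1 (width 1): heights before test = [0 8 7 9 8 0]; fits = False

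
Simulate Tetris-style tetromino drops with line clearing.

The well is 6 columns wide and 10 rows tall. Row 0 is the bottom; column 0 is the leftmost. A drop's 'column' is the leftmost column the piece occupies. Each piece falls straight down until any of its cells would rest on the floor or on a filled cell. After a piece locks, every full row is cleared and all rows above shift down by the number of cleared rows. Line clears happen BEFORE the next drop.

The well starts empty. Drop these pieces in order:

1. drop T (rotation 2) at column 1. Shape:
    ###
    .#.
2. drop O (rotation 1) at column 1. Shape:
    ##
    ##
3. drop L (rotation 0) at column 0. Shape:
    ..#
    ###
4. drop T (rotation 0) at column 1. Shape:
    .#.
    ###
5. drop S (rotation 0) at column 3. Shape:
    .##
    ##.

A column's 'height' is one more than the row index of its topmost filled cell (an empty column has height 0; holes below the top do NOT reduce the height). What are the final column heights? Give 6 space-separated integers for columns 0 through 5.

Drop 1: T rot2 at col 1 lands with bottom-row=0; cleared 0 line(s) (total 0); column heights now [0 2 2 2 0 0], max=2
Drop 2: O rot1 at col 1 lands with bottom-row=2; cleared 0 line(s) (total 0); column heights now [0 4 4 2 0 0], max=4
Drop 3: L rot0 at col 0 lands with bottom-row=4; cleared 0 line(s) (total 0); column heights now [5 5 6 2 0 0], max=6
Drop 4: T rot0 at col 1 lands with bottom-row=6; cleared 0 line(s) (total 0); column heights now [5 7 8 7 0 0], max=8
Drop 5: S rot0 at col 3 lands with bottom-row=7; cleared 0 line(s) (total 0); column heights now [5 7 8 8 9 9], max=9

Answer: 5 7 8 8 9 9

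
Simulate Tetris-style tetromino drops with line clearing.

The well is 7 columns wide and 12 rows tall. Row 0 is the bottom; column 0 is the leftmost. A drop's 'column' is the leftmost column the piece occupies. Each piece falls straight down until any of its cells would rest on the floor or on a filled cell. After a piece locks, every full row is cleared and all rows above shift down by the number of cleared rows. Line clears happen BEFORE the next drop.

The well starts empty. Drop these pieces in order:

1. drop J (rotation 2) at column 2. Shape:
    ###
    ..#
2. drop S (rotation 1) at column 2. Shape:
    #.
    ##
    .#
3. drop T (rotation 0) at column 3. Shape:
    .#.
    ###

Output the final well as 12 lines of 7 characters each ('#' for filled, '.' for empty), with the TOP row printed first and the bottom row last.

Drop 1: J rot2 at col 2 lands with bottom-row=0; cleared 0 line(s) (total 0); column heights now [0 0 2 2 2 0 0], max=2
Drop 2: S rot1 at col 2 lands with bottom-row=2; cleared 0 line(s) (total 0); column heights now [0 0 5 4 2 0 0], max=5
Drop 3: T rot0 at col 3 lands with bottom-row=4; cleared 0 line(s) (total 0); column heights now [0 0 5 5 6 5 0], max=6

Answer: .......
.......
.......
.......
.......
.......
....#..
..####.
..##...
...#...
..###..
....#..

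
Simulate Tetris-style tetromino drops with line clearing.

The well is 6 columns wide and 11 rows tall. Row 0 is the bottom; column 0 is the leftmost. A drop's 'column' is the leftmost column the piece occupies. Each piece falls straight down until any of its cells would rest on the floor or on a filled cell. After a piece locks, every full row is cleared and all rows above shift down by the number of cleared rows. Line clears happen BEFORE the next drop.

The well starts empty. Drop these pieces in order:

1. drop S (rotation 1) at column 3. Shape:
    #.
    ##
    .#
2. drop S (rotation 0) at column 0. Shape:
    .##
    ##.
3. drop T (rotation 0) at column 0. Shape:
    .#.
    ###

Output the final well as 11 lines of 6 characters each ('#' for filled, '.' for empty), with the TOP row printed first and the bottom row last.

Drop 1: S rot1 at col 3 lands with bottom-row=0; cleared 0 line(s) (total 0); column heights now [0 0 0 3 2 0], max=3
Drop 2: S rot0 at col 0 lands with bottom-row=0; cleared 0 line(s) (total 0); column heights now [1 2 2 3 2 0], max=3
Drop 3: T rot0 at col 0 lands with bottom-row=2; cleared 0 line(s) (total 0); column heights now [3 4 3 3 2 0], max=4

Answer: ......
......
......
......
......
......
......
.#....
####..
.####.
##..#.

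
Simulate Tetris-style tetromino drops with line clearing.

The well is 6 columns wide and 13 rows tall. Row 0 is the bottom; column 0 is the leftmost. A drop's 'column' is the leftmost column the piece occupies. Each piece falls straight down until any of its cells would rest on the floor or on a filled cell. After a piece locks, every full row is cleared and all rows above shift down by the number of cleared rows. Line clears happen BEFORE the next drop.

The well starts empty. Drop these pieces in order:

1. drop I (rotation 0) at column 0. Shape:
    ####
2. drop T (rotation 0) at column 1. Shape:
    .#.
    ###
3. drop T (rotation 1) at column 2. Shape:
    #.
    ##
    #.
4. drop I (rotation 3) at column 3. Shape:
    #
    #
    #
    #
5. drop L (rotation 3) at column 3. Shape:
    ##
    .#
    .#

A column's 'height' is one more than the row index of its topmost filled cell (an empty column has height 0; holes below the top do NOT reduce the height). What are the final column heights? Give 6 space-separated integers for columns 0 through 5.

Answer: 1 2 6 10 10 0

Derivation:
Drop 1: I rot0 at col 0 lands with bottom-row=0; cleared 0 line(s) (total 0); column heights now [1 1 1 1 0 0], max=1
Drop 2: T rot0 at col 1 lands with bottom-row=1; cleared 0 line(s) (total 0); column heights now [1 2 3 2 0 0], max=3
Drop 3: T rot1 at col 2 lands with bottom-row=3; cleared 0 line(s) (total 0); column heights now [1 2 6 5 0 0], max=6
Drop 4: I rot3 at col 3 lands with bottom-row=5; cleared 0 line(s) (total 0); column heights now [1 2 6 9 0 0], max=9
Drop 5: L rot3 at col 3 lands with bottom-row=7; cleared 0 line(s) (total 0); column heights now [1 2 6 10 10 0], max=10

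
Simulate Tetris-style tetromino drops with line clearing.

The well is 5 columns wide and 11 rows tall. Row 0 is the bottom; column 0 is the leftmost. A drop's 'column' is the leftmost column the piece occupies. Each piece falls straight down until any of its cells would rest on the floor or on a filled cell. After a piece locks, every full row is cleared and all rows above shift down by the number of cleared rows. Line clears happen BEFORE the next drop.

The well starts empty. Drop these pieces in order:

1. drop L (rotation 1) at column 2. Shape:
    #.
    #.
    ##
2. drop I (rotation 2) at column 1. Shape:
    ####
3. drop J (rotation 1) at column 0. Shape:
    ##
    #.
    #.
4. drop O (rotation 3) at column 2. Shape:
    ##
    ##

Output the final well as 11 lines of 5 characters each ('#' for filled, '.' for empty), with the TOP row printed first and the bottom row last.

Drop 1: L rot1 at col 2 lands with bottom-row=0; cleared 0 line(s) (total 0); column heights now [0 0 3 1 0], max=3
Drop 2: I rot2 at col 1 lands with bottom-row=3; cleared 0 line(s) (total 0); column heights now [0 4 4 4 4], max=4
Drop 3: J rot1 at col 0 lands with bottom-row=2; cleared 1 line(s) (total 1); column heights now [4 4 3 1 0], max=4
Drop 4: O rot3 at col 2 lands with bottom-row=3; cleared 0 line(s) (total 1); column heights now [4 4 5 5 0], max=5

Answer: .....
.....
.....
.....
.....
.....
..##.
####.
#.#..
..#..
..##.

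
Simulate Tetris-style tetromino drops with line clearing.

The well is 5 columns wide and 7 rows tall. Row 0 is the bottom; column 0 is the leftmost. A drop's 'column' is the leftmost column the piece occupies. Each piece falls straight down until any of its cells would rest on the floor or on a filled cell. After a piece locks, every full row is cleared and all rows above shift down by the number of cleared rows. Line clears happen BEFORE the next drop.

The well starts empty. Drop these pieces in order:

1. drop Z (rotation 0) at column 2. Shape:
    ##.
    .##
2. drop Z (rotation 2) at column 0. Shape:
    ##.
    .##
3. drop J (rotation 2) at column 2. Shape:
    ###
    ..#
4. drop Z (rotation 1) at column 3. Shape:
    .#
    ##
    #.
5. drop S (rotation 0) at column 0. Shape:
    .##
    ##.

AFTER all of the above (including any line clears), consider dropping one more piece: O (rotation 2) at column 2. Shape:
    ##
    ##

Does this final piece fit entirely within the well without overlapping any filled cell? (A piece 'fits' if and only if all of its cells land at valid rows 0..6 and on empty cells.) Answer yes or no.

Drop 1: Z rot0 at col 2 lands with bottom-row=0; cleared 0 line(s) (total 0); column heights now [0 0 2 2 1], max=2
Drop 2: Z rot2 at col 0 lands with bottom-row=2; cleared 0 line(s) (total 0); column heights now [4 4 3 2 1], max=4
Drop 3: J rot2 at col 2 lands with bottom-row=2; cleared 1 line(s) (total 1); column heights now [0 3 3 2 3], max=3
Drop 4: Z rot1 at col 3 lands with bottom-row=2; cleared 0 line(s) (total 1); column heights now [0 3 3 4 5], max=5
Drop 5: S rot0 at col 0 lands with bottom-row=3; cleared 0 line(s) (total 1); column heights now [4 5 5 4 5], max=5
Test piece O rot2 at col 2 (width 2): heights before test = [4 5 5 4 5]; fits = True

Answer: yes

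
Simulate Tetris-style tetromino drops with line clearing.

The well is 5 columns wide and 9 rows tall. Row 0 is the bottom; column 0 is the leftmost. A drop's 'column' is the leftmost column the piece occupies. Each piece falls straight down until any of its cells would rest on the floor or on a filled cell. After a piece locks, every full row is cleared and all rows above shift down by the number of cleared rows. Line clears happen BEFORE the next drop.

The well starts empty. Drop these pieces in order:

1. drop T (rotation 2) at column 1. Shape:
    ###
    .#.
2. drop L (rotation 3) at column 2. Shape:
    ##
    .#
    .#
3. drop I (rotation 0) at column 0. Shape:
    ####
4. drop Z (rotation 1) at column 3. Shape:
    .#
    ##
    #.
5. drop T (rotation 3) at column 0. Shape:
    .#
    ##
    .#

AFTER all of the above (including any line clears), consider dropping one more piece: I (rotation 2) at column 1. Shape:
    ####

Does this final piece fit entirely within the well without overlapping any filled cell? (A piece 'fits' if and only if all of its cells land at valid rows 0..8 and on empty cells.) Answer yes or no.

Drop 1: T rot2 at col 1 lands with bottom-row=0; cleared 0 line(s) (total 0); column heights now [0 2 2 2 0], max=2
Drop 2: L rot3 at col 2 lands with bottom-row=2; cleared 0 line(s) (total 0); column heights now [0 2 5 5 0], max=5
Drop 3: I rot0 at col 0 lands with bottom-row=5; cleared 0 line(s) (total 0); column heights now [6 6 6 6 0], max=6
Drop 4: Z rot1 at col 3 lands with bottom-row=6; cleared 0 line(s) (total 0); column heights now [6 6 6 8 9], max=9
Drop 5: T rot3 at col 0 lands with bottom-row=6; cleared 0 line(s) (total 0); column heights now [8 9 6 8 9], max=9
Test piece I rot2 at col 1 (width 4): heights before test = [8 9 6 8 9]; fits = False

Answer: no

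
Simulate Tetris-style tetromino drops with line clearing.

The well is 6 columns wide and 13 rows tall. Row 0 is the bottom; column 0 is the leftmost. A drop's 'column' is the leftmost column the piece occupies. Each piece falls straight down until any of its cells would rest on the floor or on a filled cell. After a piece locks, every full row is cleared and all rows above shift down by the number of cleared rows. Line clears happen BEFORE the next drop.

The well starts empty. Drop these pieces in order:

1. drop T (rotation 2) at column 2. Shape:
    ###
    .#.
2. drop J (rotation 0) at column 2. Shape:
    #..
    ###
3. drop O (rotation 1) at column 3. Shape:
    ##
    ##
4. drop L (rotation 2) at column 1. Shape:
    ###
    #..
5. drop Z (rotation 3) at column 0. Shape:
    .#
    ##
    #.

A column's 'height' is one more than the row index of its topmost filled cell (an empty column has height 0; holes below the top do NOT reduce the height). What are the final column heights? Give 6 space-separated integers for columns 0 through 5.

Answer: 7 8 6 6 5 0

Derivation:
Drop 1: T rot2 at col 2 lands with bottom-row=0; cleared 0 line(s) (total 0); column heights now [0 0 2 2 2 0], max=2
Drop 2: J rot0 at col 2 lands with bottom-row=2; cleared 0 line(s) (total 0); column heights now [0 0 4 3 3 0], max=4
Drop 3: O rot1 at col 3 lands with bottom-row=3; cleared 0 line(s) (total 0); column heights now [0 0 4 5 5 0], max=5
Drop 4: L rot2 at col 1 lands with bottom-row=4; cleared 0 line(s) (total 0); column heights now [0 6 6 6 5 0], max=6
Drop 5: Z rot3 at col 0 lands with bottom-row=5; cleared 0 line(s) (total 0); column heights now [7 8 6 6 5 0], max=8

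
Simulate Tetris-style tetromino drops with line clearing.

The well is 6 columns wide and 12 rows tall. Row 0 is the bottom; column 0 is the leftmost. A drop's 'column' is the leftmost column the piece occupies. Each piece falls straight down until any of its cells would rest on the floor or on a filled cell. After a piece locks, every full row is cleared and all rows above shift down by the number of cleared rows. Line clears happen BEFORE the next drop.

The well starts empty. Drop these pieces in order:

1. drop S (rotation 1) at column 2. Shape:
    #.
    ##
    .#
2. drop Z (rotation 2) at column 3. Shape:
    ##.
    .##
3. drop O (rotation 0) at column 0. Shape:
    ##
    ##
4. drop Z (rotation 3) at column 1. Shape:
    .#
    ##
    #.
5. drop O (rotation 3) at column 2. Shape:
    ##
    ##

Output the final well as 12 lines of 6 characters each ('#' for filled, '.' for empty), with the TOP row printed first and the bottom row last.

Drop 1: S rot1 at col 2 lands with bottom-row=0; cleared 0 line(s) (total 0); column heights now [0 0 3 2 0 0], max=3
Drop 2: Z rot2 at col 3 lands with bottom-row=1; cleared 0 line(s) (total 0); column heights now [0 0 3 3 3 2], max=3
Drop 3: O rot0 at col 0 lands with bottom-row=0; cleared 1 line(s) (total 1); column heights now [1 1 2 2 2 0], max=2
Drop 4: Z rot3 at col 1 lands with bottom-row=1; cleared 0 line(s) (total 1); column heights now [1 3 4 2 2 0], max=4
Drop 5: O rot3 at col 2 lands with bottom-row=4; cleared 0 line(s) (total 1); column heights now [1 3 6 6 2 0], max=6

Answer: ......
......
......
......
......
......
..##..
..##..
..#...
.##...
.####.
##.#..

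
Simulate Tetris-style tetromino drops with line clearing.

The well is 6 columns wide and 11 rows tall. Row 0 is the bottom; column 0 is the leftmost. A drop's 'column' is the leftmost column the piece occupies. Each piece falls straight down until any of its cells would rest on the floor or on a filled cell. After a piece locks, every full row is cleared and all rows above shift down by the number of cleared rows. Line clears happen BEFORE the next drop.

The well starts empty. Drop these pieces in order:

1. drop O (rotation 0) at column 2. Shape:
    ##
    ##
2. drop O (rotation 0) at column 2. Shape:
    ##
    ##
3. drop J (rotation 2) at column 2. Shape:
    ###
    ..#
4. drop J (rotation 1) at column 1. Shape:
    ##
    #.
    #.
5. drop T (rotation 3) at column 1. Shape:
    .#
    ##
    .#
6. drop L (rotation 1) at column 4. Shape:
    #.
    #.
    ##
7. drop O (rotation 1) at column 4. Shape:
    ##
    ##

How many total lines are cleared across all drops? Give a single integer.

Answer: 0

Derivation:
Drop 1: O rot0 at col 2 lands with bottom-row=0; cleared 0 line(s) (total 0); column heights now [0 0 2 2 0 0], max=2
Drop 2: O rot0 at col 2 lands with bottom-row=2; cleared 0 line(s) (total 0); column heights now [0 0 4 4 0 0], max=4
Drop 3: J rot2 at col 2 lands with bottom-row=3; cleared 0 line(s) (total 0); column heights now [0 0 5 5 5 0], max=5
Drop 4: J rot1 at col 1 lands with bottom-row=3; cleared 0 line(s) (total 0); column heights now [0 6 6 5 5 0], max=6
Drop 5: T rot3 at col 1 lands with bottom-row=6; cleared 0 line(s) (total 0); column heights now [0 8 9 5 5 0], max=9
Drop 6: L rot1 at col 4 lands with bottom-row=5; cleared 0 line(s) (total 0); column heights now [0 8 9 5 8 6], max=9
Drop 7: O rot1 at col 4 lands with bottom-row=8; cleared 0 line(s) (total 0); column heights now [0 8 9 5 10 10], max=10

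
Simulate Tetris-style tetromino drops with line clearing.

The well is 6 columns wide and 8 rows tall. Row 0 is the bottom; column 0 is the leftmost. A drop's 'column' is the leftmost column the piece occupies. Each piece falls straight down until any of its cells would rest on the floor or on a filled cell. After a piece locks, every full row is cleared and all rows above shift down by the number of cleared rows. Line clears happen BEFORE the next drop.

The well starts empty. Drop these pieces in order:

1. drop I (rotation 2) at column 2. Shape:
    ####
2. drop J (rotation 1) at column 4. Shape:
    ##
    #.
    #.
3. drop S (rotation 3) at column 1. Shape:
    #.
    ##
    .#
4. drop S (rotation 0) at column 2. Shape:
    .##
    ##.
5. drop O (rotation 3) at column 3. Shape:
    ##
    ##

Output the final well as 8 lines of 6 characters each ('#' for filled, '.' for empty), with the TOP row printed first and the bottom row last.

Drop 1: I rot2 at col 2 lands with bottom-row=0; cleared 0 line(s) (total 0); column heights now [0 0 1 1 1 1], max=1
Drop 2: J rot1 at col 4 lands with bottom-row=1; cleared 0 line(s) (total 0); column heights now [0 0 1 1 4 4], max=4
Drop 3: S rot3 at col 1 lands with bottom-row=1; cleared 0 line(s) (total 0); column heights now [0 4 3 1 4 4], max=4
Drop 4: S rot0 at col 2 lands with bottom-row=3; cleared 0 line(s) (total 0); column heights now [0 4 4 5 5 4], max=5
Drop 5: O rot3 at col 3 lands with bottom-row=5; cleared 0 line(s) (total 0); column heights now [0 4 4 7 7 4], max=7

Answer: ......
...##.
...##.
...##.
.#####
.##.#.
..#.#.
..####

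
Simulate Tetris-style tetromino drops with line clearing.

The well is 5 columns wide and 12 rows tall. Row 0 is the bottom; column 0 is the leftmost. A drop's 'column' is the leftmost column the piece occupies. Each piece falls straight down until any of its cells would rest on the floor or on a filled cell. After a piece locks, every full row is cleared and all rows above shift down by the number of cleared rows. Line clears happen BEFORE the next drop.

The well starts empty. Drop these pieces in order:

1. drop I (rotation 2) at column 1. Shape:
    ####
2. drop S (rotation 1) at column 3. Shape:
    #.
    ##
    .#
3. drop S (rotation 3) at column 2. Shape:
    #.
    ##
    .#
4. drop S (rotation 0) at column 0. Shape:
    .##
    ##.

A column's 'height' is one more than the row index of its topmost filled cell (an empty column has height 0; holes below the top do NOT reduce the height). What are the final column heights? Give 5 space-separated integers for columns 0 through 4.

Answer: 7 8 8 6 3

Derivation:
Drop 1: I rot2 at col 1 lands with bottom-row=0; cleared 0 line(s) (total 0); column heights now [0 1 1 1 1], max=1
Drop 2: S rot1 at col 3 lands with bottom-row=1; cleared 0 line(s) (total 0); column heights now [0 1 1 4 3], max=4
Drop 3: S rot3 at col 2 lands with bottom-row=4; cleared 0 line(s) (total 0); column heights now [0 1 7 6 3], max=7
Drop 4: S rot0 at col 0 lands with bottom-row=6; cleared 0 line(s) (total 0); column heights now [7 8 8 6 3], max=8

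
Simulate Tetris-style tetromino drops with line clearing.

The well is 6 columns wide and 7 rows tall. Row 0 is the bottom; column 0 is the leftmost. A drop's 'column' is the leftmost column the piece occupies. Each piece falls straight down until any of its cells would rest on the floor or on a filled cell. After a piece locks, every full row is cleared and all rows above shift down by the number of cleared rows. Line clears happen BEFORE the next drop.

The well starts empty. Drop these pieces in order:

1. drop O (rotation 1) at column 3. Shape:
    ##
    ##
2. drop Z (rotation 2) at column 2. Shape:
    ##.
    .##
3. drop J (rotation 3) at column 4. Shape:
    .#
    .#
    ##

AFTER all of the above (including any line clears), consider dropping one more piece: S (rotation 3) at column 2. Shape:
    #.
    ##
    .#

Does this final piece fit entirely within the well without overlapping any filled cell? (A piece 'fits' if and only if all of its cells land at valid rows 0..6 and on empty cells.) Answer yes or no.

Answer: yes

Derivation:
Drop 1: O rot1 at col 3 lands with bottom-row=0; cleared 0 line(s) (total 0); column heights now [0 0 0 2 2 0], max=2
Drop 2: Z rot2 at col 2 lands with bottom-row=2; cleared 0 line(s) (total 0); column heights now [0 0 4 4 3 0], max=4
Drop 3: J rot3 at col 4 lands with bottom-row=3; cleared 0 line(s) (total 0); column heights now [0 0 4 4 4 6], max=6
Test piece S rot3 at col 2 (width 2): heights before test = [0 0 4 4 4 6]; fits = True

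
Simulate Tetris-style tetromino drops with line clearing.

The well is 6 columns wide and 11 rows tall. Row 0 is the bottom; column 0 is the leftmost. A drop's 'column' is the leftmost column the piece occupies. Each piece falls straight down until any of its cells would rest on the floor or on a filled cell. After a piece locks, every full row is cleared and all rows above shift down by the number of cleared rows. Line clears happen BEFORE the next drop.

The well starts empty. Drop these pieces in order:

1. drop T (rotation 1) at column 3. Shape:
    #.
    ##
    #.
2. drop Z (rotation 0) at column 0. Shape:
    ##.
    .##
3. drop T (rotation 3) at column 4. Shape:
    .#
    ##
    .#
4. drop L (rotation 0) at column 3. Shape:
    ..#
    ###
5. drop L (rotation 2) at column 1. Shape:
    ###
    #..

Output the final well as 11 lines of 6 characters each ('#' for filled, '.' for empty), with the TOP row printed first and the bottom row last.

Answer: ......
......
......
......
......
.###.#
.#.###
.....#
...###
##.###
.###..

Derivation:
Drop 1: T rot1 at col 3 lands with bottom-row=0; cleared 0 line(s) (total 0); column heights now [0 0 0 3 2 0], max=3
Drop 2: Z rot0 at col 0 lands with bottom-row=0; cleared 0 line(s) (total 0); column heights now [2 2 1 3 2 0], max=3
Drop 3: T rot3 at col 4 lands with bottom-row=1; cleared 0 line(s) (total 0); column heights now [2 2 1 3 3 4], max=4
Drop 4: L rot0 at col 3 lands with bottom-row=4; cleared 0 line(s) (total 0); column heights now [2 2 1 5 5 6], max=6
Drop 5: L rot2 at col 1 lands with bottom-row=4; cleared 0 line(s) (total 0); column heights now [2 6 6 6 5 6], max=6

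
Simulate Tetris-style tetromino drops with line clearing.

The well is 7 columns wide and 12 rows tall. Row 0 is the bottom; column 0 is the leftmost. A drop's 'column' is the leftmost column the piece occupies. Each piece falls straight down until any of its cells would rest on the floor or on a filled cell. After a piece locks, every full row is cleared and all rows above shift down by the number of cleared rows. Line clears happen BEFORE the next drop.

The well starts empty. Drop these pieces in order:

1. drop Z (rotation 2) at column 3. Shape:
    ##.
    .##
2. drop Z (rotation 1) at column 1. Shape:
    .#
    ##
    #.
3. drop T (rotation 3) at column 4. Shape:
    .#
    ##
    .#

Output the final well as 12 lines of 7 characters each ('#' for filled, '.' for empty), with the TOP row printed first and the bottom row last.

Answer: .......
.......
.......
.......
.......
.......
.......
.......
.....#.
..#.##.
.#####.
.#..##.

Derivation:
Drop 1: Z rot2 at col 3 lands with bottom-row=0; cleared 0 line(s) (total 0); column heights now [0 0 0 2 2 1 0], max=2
Drop 2: Z rot1 at col 1 lands with bottom-row=0; cleared 0 line(s) (total 0); column heights now [0 2 3 2 2 1 0], max=3
Drop 3: T rot3 at col 4 lands with bottom-row=1; cleared 0 line(s) (total 0); column heights now [0 2 3 2 3 4 0], max=4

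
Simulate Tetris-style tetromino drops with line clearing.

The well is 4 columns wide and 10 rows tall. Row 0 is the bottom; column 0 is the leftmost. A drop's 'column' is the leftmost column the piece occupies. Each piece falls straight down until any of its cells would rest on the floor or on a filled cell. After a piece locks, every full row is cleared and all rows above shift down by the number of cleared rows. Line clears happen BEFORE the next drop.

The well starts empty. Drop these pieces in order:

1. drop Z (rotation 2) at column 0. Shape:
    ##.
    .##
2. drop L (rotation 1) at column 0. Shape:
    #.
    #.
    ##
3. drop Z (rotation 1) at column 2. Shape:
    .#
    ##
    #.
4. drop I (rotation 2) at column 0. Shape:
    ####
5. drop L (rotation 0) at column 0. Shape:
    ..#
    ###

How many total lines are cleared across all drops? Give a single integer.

Answer: 2

Derivation:
Drop 1: Z rot2 at col 0 lands with bottom-row=0; cleared 0 line(s) (total 0); column heights now [2 2 1 0], max=2
Drop 2: L rot1 at col 0 lands with bottom-row=2; cleared 0 line(s) (total 0); column heights now [5 3 1 0], max=5
Drop 3: Z rot1 at col 2 lands with bottom-row=1; cleared 1 line(s) (total 1); column heights now [4 2 2 3], max=4
Drop 4: I rot2 at col 0 lands with bottom-row=4; cleared 1 line(s) (total 2); column heights now [4 2 2 3], max=4
Drop 5: L rot0 at col 0 lands with bottom-row=4; cleared 0 line(s) (total 2); column heights now [5 5 6 3], max=6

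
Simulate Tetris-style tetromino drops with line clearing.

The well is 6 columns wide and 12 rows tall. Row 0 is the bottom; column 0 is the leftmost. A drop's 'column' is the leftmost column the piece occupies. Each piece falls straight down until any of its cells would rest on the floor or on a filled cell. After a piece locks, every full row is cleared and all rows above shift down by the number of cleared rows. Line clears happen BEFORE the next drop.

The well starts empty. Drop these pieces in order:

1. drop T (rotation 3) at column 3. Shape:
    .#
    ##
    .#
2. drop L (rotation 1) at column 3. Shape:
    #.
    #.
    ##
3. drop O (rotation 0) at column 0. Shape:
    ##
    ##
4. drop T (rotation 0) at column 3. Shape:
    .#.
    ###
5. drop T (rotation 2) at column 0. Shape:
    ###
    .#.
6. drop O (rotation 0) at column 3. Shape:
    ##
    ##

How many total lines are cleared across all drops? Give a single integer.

Drop 1: T rot3 at col 3 lands with bottom-row=0; cleared 0 line(s) (total 0); column heights now [0 0 0 2 3 0], max=3
Drop 2: L rot1 at col 3 lands with bottom-row=3; cleared 0 line(s) (total 0); column heights now [0 0 0 6 4 0], max=6
Drop 3: O rot0 at col 0 lands with bottom-row=0; cleared 0 line(s) (total 0); column heights now [2 2 0 6 4 0], max=6
Drop 4: T rot0 at col 3 lands with bottom-row=6; cleared 0 line(s) (total 0); column heights now [2 2 0 7 8 7], max=8
Drop 5: T rot2 at col 0 lands with bottom-row=2; cleared 0 line(s) (total 0); column heights now [4 4 4 7 8 7], max=8
Drop 6: O rot0 at col 3 lands with bottom-row=8; cleared 0 line(s) (total 0); column heights now [4 4 4 10 10 7], max=10

Answer: 0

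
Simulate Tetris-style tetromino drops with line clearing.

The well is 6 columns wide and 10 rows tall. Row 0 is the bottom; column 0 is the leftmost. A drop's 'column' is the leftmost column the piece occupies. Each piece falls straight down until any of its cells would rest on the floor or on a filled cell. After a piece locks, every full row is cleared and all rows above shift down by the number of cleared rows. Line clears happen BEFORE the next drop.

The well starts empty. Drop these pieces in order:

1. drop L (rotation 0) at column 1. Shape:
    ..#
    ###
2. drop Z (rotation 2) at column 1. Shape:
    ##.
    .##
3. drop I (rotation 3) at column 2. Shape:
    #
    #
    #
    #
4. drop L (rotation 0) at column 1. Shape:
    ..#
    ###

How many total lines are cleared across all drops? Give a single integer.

Drop 1: L rot0 at col 1 lands with bottom-row=0; cleared 0 line(s) (total 0); column heights now [0 1 1 2 0 0], max=2
Drop 2: Z rot2 at col 1 lands with bottom-row=2; cleared 0 line(s) (total 0); column heights now [0 4 4 3 0 0], max=4
Drop 3: I rot3 at col 2 lands with bottom-row=4; cleared 0 line(s) (total 0); column heights now [0 4 8 3 0 0], max=8
Drop 4: L rot0 at col 1 lands with bottom-row=8; cleared 0 line(s) (total 0); column heights now [0 9 9 10 0 0], max=10

Answer: 0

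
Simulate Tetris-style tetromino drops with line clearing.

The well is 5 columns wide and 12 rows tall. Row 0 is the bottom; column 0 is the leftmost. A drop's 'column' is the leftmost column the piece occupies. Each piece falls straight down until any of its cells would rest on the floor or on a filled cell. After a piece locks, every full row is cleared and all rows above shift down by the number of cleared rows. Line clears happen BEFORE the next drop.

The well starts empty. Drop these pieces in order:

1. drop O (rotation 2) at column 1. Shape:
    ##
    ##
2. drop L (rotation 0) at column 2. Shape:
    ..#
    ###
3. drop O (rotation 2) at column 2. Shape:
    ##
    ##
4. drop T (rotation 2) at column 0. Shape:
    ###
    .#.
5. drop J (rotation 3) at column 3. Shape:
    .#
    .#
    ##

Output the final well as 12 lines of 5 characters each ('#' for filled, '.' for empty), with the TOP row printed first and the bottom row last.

Drop 1: O rot2 at col 1 lands with bottom-row=0; cleared 0 line(s) (total 0); column heights now [0 2 2 0 0], max=2
Drop 2: L rot0 at col 2 lands with bottom-row=2; cleared 0 line(s) (total 0); column heights now [0 2 3 3 4], max=4
Drop 3: O rot2 at col 2 lands with bottom-row=3; cleared 0 line(s) (total 0); column heights now [0 2 5 5 4], max=5
Drop 4: T rot2 at col 0 lands with bottom-row=4; cleared 0 line(s) (total 0); column heights now [6 6 6 5 4], max=6
Drop 5: J rot3 at col 3 lands with bottom-row=5; cleared 1 line(s) (total 1); column heights now [0 5 5 5 7], max=7

Answer: .....
.....
.....
.....
.....
....#
....#
.###.
..###
..###
.##..
.##..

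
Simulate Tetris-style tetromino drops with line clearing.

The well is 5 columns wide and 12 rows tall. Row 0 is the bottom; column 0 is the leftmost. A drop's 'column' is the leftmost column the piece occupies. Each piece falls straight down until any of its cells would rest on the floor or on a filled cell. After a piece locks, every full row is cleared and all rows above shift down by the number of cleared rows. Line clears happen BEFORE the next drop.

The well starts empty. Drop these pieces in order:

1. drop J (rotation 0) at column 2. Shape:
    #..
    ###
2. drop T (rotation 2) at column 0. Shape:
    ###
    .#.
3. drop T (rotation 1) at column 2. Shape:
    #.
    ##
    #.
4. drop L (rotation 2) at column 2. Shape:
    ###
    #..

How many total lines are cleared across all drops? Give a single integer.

Drop 1: J rot0 at col 2 lands with bottom-row=0; cleared 0 line(s) (total 0); column heights now [0 0 2 1 1], max=2
Drop 2: T rot2 at col 0 lands with bottom-row=1; cleared 0 line(s) (total 0); column heights now [3 3 3 1 1], max=3
Drop 3: T rot1 at col 2 lands with bottom-row=3; cleared 0 line(s) (total 0); column heights now [3 3 6 5 1], max=6
Drop 4: L rot2 at col 2 lands with bottom-row=6; cleared 0 line(s) (total 0); column heights now [3 3 8 8 8], max=8

Answer: 0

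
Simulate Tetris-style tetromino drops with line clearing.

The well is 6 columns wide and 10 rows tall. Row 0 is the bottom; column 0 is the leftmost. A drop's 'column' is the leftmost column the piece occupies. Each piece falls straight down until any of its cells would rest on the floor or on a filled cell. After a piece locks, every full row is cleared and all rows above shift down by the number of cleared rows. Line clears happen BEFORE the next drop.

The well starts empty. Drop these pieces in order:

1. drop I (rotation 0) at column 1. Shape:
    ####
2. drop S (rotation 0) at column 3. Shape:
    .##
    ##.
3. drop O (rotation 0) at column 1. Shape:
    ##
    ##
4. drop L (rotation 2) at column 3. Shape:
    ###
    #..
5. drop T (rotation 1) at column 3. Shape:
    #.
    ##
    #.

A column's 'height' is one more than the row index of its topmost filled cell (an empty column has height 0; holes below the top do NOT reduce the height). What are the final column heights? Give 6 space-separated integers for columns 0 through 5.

Drop 1: I rot0 at col 1 lands with bottom-row=0; cleared 0 line(s) (total 0); column heights now [0 1 1 1 1 0], max=1
Drop 2: S rot0 at col 3 lands with bottom-row=1; cleared 0 line(s) (total 0); column heights now [0 1 1 2 3 3], max=3
Drop 3: O rot0 at col 1 lands with bottom-row=1; cleared 0 line(s) (total 0); column heights now [0 3 3 2 3 3], max=3
Drop 4: L rot2 at col 3 lands with bottom-row=2; cleared 0 line(s) (total 0); column heights now [0 3 3 4 4 4], max=4
Drop 5: T rot1 at col 3 lands with bottom-row=4; cleared 0 line(s) (total 0); column heights now [0 3 3 7 6 4], max=7

Answer: 0 3 3 7 6 4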